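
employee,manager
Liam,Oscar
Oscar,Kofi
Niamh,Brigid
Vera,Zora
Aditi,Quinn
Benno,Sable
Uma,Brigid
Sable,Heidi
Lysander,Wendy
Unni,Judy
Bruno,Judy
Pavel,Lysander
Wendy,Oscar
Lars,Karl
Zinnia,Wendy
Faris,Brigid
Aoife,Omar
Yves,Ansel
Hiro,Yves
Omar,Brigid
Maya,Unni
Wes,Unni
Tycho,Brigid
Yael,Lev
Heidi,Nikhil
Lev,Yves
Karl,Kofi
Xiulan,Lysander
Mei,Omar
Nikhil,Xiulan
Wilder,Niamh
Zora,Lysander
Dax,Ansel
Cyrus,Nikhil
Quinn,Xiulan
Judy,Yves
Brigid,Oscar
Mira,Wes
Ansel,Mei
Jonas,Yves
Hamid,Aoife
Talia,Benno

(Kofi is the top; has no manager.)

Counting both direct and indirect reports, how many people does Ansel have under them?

Ansel directly manages Yves, Dax. Under Yves: Lev, Yael, Hiro, Jonas, Judy, Bruno, Unni, Maya, Wes, Mira (10). Dax has no reports. So Ansel's organization is 2 direct reports plus everyone under them: 11 + 1 = 12.

12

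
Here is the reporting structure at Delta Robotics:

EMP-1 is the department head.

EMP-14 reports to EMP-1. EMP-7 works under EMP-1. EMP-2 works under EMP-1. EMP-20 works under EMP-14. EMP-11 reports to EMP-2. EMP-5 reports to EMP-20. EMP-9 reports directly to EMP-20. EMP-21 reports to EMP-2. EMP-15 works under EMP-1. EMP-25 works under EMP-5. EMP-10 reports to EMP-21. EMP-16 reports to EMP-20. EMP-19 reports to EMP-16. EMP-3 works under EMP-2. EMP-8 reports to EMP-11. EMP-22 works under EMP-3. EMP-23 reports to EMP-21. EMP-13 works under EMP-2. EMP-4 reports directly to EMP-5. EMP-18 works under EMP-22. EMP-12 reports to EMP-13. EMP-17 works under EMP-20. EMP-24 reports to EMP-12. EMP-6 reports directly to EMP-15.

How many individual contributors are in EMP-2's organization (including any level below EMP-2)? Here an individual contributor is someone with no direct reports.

5

The people in EMP-2's organization with no one reporting to them are EMP-24, EMP-18, EMP-23, EMP-10, EMP-8. That is 5.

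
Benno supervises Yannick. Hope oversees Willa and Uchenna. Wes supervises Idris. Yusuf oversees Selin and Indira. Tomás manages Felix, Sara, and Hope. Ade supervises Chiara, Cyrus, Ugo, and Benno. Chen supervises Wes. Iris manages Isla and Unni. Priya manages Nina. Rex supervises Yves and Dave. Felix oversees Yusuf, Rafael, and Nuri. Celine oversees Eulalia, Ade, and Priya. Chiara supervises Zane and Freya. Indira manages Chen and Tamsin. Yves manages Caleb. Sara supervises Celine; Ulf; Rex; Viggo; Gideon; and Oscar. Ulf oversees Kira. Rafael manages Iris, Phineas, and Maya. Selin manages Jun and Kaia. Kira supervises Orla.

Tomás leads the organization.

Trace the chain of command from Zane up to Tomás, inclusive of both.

Zane reports to Chiara. Chiara reports to Ade. Ade reports to Celine. Celine reports to Sara. Sara reports to Tomás. Tomás is at the top.

Zane -> Chiara -> Ade -> Celine -> Sara -> Tomás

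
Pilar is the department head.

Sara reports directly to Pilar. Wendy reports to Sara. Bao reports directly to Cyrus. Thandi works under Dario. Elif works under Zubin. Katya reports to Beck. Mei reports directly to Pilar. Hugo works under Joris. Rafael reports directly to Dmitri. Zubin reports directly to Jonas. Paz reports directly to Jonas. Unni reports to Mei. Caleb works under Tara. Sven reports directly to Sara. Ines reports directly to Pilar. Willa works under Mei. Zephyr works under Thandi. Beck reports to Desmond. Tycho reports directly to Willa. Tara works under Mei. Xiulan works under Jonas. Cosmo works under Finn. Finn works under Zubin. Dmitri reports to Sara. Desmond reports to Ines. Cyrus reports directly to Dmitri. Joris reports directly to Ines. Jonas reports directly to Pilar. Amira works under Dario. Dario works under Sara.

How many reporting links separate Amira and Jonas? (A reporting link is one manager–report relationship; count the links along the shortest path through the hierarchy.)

4

Amira is 3 levels below Pilar, and Jonas is 1 level below Pilar (their lowest common manager). The shortest path runs up from Amira to Pilar and back down to Jonas: 3 + 1 = 4 links.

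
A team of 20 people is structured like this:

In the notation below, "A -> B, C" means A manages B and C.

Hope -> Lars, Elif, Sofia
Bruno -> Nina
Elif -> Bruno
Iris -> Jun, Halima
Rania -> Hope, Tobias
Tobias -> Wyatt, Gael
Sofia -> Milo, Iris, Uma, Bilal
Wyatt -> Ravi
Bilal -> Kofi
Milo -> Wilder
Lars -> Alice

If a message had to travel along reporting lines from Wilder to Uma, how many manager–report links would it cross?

3

Wilder is 2 levels below Sofia, and Uma is 1 level below Sofia (their lowest common manager). The shortest path runs up from Wilder to Sofia and back down to Uma: 2 + 1 = 3 links.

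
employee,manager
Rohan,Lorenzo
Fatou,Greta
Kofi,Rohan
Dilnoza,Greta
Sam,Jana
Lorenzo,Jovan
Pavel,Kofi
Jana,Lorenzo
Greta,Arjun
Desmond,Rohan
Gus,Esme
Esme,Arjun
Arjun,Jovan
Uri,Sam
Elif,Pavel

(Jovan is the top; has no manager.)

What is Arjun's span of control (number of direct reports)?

Arjun directly manages Greta, Esme. That is 2 direct reports.

2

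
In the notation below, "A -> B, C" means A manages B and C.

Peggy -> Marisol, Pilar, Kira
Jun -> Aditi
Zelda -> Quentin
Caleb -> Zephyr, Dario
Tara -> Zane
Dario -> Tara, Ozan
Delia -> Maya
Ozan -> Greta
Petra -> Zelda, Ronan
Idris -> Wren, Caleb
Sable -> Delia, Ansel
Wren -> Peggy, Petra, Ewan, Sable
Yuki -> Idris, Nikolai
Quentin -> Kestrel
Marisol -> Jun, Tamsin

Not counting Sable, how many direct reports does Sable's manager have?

Sable reports to Wren. Wren's other direct reports are Peggy, Petra, Ewan — 3 peers.

3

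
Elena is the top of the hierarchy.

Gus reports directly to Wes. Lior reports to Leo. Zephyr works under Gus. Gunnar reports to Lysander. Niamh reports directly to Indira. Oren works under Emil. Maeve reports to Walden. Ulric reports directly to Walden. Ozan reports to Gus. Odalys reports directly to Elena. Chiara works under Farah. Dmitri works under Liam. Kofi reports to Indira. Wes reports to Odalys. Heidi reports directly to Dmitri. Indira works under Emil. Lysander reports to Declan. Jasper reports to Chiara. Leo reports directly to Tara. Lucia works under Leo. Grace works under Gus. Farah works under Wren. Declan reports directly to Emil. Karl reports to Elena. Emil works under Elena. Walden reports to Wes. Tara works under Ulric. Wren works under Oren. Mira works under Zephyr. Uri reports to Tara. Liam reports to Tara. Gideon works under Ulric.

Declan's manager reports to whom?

Elena

Declan reports to Emil, and Emil reports to Elena. So Declan's skip-level manager is Elena.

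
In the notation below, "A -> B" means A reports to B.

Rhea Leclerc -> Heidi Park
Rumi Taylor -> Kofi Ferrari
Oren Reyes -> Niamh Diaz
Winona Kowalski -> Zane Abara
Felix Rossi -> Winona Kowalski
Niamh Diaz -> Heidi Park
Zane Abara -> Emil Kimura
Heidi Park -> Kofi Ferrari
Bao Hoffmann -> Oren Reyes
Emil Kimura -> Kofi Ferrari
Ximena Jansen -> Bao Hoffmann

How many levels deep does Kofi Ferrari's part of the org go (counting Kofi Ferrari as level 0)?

5

The longest chain under Kofi Ferrari runs Kofi Ferrari → Heidi Park → Niamh Diaz → Oren Reyes → Bao Hoffmann → Ximena Jansen, which is 5 levels below Kofi Ferrari.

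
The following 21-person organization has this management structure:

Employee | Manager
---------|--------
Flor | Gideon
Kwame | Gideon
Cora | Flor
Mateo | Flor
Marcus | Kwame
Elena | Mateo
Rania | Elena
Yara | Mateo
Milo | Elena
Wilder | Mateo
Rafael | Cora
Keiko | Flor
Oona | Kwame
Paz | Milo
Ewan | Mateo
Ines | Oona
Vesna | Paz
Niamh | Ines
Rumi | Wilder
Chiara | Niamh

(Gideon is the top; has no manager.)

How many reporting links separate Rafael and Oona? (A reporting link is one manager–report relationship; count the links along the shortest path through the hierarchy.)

Rafael is 3 levels below Gideon, and Oona is 2 levels below Gideon (their lowest common manager). The shortest path runs up from Rafael to Gideon and back down to Oona: 3 + 2 = 5 links.

5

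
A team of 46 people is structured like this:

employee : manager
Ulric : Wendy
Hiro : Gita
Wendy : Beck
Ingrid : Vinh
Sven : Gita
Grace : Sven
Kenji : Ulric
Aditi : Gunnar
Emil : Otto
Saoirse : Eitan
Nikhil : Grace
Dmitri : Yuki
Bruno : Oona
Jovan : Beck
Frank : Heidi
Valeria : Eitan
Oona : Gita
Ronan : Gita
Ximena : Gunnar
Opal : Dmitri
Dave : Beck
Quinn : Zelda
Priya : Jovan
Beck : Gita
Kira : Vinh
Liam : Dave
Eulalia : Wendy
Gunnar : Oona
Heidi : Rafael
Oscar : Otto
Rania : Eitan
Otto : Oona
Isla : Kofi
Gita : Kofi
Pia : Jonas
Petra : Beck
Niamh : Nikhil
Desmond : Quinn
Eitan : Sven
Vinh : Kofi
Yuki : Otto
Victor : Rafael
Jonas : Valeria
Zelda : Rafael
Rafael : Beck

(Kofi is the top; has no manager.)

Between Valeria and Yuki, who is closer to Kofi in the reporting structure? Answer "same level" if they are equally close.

Both Valeria and Yuki are 4 levels below Kofi.

same level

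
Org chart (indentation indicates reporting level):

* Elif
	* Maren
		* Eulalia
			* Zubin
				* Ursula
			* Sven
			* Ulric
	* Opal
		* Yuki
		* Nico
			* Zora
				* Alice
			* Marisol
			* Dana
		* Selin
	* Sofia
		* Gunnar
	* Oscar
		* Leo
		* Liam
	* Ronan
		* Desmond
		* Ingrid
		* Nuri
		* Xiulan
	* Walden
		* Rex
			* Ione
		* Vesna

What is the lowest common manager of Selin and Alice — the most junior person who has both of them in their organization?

Opal

Selin's chain of managers is Opal, Elif. Alice's chain of managers is Zora, Nico, Opal, Elif. The first manager that appears in both chains is Opal.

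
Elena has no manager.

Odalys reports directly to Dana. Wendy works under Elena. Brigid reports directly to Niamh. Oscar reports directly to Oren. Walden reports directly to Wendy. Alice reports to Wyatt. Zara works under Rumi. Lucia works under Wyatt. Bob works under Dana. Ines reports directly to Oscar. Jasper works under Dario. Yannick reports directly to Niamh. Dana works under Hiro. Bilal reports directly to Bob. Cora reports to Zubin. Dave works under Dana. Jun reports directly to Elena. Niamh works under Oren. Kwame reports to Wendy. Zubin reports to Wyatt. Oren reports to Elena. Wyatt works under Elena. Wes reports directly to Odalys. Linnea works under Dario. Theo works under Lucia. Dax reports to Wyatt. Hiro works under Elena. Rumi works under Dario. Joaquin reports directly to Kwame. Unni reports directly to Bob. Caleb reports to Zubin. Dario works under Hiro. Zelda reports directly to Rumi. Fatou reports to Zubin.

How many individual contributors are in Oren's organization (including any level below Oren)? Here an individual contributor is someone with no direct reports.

The people in Oren's organization with no one reporting to them are Yannick, Brigid, Ines. That is 3.

3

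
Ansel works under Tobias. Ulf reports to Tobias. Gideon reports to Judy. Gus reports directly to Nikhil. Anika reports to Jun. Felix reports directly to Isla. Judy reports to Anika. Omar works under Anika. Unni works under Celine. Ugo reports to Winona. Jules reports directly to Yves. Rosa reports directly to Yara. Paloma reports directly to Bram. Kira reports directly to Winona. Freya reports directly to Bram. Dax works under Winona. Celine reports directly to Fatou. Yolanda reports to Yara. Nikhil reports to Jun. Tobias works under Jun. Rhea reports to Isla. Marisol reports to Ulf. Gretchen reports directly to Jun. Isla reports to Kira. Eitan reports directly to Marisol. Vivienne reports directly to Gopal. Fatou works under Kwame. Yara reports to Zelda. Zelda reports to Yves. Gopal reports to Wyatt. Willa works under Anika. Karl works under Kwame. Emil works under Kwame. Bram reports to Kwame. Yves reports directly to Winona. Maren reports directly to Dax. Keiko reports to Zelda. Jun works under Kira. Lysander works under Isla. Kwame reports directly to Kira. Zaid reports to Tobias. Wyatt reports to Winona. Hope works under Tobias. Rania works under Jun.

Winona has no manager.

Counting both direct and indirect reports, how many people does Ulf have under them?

Ulf directly manages Marisol. Under Marisol: Eitan (1). That's 2 in total.

2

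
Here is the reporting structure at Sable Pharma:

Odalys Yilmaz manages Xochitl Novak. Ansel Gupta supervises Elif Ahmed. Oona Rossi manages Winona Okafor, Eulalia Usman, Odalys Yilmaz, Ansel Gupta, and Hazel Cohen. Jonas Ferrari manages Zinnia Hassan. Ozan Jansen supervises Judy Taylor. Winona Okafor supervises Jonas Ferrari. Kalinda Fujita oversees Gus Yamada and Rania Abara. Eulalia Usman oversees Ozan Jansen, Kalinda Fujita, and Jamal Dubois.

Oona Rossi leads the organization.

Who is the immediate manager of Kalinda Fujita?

Eulalia Usman

Kalinda Fujita reports directly to Eulalia Usman.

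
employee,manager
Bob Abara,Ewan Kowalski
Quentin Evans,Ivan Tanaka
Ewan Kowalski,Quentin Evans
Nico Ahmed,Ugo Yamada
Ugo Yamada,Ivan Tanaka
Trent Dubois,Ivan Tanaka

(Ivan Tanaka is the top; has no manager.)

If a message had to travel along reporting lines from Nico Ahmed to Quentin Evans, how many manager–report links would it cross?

3

Nico Ahmed is 2 levels below Ivan Tanaka, and Quentin Evans is 1 level below Ivan Tanaka (their lowest common manager). The shortest path runs up from Nico Ahmed to Ivan Tanaka and back down to Quentin Evans: 2 + 1 = 3 links.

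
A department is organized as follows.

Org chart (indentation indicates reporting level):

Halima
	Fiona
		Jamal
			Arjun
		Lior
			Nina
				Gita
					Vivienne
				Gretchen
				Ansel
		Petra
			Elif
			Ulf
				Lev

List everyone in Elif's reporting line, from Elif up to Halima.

Elif reports to Petra. Petra reports to Fiona. Fiona reports to Halima. Halima is at the top.

Elif -> Petra -> Fiona -> Halima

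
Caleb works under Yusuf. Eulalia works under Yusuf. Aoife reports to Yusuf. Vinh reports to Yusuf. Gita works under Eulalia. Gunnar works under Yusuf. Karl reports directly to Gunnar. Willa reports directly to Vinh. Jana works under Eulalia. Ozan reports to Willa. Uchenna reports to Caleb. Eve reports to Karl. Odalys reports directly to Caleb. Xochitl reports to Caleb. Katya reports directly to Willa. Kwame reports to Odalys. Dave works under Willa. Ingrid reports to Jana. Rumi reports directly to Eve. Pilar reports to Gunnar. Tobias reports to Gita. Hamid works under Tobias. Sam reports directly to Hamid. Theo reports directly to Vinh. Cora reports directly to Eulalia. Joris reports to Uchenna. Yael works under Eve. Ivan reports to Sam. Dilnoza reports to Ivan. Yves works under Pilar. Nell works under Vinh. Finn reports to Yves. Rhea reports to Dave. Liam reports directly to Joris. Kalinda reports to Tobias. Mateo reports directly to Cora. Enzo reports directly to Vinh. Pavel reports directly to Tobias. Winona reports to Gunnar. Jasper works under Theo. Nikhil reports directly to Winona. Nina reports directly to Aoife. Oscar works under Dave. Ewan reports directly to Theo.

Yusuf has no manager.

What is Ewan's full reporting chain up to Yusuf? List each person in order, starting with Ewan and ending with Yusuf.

Ewan -> Theo -> Vinh -> Yusuf

Ewan reports to Theo. Theo reports to Vinh. Vinh reports to Yusuf. Yusuf is at the top.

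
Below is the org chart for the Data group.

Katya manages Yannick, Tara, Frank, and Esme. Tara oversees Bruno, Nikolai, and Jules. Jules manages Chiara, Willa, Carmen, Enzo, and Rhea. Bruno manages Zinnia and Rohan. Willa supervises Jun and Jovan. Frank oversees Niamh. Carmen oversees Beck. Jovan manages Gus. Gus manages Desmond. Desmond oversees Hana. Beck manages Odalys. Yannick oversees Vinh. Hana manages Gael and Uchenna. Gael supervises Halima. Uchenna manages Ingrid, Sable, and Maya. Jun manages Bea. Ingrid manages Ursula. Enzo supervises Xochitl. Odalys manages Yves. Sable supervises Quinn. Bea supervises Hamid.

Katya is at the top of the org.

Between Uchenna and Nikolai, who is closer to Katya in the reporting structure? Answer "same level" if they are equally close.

Uchenna is 8 levels below Katya; Nikolai is 2. Nikolai is higher.

Nikolai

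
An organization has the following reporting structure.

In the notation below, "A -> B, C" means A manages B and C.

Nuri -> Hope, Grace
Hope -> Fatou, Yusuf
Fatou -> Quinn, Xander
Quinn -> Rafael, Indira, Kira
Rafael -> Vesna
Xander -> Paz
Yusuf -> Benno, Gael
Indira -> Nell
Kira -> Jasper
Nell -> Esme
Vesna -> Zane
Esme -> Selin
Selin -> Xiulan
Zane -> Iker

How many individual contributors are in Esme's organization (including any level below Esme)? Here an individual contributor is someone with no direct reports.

1

The only person in Esme's organization with no one reporting to them is Xiulan. That is 1.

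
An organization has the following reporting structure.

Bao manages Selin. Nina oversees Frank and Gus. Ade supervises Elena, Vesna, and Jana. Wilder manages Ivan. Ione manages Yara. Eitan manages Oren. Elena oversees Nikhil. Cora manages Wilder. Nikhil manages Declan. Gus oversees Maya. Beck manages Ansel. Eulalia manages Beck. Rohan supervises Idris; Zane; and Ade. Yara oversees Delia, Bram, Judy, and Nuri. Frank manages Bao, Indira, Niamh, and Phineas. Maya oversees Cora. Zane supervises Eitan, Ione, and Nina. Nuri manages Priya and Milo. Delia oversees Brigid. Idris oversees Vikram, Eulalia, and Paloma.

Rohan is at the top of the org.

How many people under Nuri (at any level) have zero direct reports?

The people in Nuri's organization with no one reporting to them are Priya, Milo. That is 2.

2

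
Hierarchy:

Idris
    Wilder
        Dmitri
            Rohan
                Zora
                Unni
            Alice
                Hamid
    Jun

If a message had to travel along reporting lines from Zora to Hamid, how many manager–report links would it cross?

Zora is 2 levels below Dmitri, and Hamid is 2 levels below Dmitri (their lowest common manager). The shortest path runs up from Zora to Dmitri and back down to Hamid: 2 + 2 = 4 links.

4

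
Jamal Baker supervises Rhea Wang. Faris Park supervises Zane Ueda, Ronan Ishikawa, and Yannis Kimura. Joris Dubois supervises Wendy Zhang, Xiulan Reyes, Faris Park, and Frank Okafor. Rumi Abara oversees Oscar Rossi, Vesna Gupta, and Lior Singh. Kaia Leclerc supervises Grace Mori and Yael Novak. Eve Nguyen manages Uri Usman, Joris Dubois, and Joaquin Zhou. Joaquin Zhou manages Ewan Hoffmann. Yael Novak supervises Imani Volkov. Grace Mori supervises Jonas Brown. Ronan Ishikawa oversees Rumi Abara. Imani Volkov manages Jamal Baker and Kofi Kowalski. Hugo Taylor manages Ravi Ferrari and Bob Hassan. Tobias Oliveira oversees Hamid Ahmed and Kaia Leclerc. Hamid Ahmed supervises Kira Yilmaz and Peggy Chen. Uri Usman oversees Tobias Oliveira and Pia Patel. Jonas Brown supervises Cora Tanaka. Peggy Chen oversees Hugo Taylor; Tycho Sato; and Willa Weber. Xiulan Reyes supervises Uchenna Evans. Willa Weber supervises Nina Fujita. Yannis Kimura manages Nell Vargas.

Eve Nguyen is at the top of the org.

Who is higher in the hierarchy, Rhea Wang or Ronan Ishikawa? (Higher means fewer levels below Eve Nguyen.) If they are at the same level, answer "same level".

Ronan Ishikawa

Rhea Wang is 7 levels below Eve Nguyen; Ronan Ishikawa is 3. Ronan Ishikawa is higher.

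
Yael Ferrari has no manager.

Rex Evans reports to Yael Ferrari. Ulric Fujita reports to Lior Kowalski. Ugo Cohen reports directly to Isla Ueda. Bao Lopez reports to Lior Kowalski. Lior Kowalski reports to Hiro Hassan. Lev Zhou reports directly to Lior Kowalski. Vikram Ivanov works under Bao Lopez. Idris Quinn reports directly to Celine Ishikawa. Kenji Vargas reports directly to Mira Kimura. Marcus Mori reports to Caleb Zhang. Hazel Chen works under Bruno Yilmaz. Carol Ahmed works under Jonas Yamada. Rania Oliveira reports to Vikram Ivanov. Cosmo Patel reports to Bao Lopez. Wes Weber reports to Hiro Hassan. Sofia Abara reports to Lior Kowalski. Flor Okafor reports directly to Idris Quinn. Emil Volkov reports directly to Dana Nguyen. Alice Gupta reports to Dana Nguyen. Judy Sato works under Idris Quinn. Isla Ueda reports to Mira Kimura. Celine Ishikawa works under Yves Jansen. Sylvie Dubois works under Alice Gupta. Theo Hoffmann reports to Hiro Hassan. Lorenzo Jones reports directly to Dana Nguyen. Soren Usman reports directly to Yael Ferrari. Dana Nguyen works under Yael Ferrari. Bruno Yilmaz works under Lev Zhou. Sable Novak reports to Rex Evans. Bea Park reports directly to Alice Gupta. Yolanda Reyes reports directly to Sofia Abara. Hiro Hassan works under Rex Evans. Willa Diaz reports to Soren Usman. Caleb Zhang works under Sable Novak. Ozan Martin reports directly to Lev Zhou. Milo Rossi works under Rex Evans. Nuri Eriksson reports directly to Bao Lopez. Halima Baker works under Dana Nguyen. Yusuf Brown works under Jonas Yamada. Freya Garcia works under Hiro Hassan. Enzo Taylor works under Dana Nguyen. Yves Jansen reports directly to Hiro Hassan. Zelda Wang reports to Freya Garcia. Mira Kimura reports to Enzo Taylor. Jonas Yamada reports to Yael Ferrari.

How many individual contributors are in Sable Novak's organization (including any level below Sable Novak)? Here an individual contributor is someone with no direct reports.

1

The only person in Sable Novak's organization with no one reporting to them is Marcus Mori. That is 1.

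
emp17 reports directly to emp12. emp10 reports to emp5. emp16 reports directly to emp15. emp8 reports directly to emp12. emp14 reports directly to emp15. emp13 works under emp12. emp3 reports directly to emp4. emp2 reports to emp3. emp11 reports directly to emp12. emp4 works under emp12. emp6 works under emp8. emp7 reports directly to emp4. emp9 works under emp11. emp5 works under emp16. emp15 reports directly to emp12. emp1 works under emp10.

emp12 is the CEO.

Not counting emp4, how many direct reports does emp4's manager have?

5

emp4 reports to emp12. emp12's other direct reports are emp8, emp15, emp11, emp13, emp17 — 5 peers.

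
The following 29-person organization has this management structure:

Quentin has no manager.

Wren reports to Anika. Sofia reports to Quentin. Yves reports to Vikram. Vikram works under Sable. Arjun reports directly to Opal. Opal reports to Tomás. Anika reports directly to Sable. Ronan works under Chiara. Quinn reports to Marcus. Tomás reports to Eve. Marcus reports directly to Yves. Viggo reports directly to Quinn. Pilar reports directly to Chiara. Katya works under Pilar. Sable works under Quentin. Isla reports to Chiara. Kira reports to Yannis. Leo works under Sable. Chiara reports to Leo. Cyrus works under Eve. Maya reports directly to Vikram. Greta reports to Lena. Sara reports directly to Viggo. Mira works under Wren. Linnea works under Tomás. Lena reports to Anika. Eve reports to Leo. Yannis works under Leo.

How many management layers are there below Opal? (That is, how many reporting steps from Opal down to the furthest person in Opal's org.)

The longest chain under Opal runs Opal → Arjun, which is 1 level below Opal.

1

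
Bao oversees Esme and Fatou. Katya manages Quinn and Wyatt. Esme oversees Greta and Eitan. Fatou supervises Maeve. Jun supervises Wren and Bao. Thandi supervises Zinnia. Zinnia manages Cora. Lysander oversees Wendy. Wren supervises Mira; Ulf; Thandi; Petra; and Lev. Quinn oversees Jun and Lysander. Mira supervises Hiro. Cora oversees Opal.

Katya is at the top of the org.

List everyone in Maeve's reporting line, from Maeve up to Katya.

Maeve reports to Fatou. Fatou reports to Bao. Bao reports to Jun. Jun reports to Quinn. Quinn reports to Katya. Katya is at the top.

Maeve -> Fatou -> Bao -> Jun -> Quinn -> Katya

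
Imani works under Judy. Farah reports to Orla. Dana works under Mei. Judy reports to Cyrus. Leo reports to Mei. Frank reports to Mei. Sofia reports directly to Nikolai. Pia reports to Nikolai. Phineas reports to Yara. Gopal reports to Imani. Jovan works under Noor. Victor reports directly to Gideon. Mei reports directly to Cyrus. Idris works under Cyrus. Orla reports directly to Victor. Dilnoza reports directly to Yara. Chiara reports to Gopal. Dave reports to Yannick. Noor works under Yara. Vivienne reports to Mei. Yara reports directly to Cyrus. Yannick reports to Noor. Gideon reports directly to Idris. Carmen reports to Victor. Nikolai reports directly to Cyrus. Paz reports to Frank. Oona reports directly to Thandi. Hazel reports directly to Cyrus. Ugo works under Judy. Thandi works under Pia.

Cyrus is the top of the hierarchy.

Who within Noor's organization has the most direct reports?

Direct-report counts within Noor's organization: Noor has 2; Yannick has 1. The largest is 2, held by Noor.

Noor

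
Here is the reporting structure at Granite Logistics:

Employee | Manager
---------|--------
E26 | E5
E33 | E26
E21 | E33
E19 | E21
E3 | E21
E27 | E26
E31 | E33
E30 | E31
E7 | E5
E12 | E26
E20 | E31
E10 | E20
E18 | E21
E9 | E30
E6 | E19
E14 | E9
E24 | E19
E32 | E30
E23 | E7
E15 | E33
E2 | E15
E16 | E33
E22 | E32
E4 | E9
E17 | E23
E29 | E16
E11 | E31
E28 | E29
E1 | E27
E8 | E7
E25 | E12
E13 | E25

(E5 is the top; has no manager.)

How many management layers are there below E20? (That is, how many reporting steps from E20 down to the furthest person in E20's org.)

1

The longest chain under E20 runs E20 → E10, which is 1 level below E20.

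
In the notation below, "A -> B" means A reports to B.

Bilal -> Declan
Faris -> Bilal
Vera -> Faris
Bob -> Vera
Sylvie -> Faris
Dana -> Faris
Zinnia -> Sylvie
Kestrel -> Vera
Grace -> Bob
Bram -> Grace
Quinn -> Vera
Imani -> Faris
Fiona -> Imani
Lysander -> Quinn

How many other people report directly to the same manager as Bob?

2

Bob reports to Vera. Vera's other direct reports are Kestrel, Quinn — 2 peers.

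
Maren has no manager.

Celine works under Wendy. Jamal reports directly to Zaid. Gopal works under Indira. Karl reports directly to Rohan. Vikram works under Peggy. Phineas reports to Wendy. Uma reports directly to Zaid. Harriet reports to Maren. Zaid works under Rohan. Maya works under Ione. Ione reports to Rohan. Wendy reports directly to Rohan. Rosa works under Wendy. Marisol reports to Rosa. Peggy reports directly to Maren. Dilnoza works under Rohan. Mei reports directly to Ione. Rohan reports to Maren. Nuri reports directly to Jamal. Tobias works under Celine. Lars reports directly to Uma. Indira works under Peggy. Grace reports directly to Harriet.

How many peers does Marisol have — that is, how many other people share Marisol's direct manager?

Marisol reports to Rosa, and Rosa has no other direct reports. Marisol has 0 peers.

0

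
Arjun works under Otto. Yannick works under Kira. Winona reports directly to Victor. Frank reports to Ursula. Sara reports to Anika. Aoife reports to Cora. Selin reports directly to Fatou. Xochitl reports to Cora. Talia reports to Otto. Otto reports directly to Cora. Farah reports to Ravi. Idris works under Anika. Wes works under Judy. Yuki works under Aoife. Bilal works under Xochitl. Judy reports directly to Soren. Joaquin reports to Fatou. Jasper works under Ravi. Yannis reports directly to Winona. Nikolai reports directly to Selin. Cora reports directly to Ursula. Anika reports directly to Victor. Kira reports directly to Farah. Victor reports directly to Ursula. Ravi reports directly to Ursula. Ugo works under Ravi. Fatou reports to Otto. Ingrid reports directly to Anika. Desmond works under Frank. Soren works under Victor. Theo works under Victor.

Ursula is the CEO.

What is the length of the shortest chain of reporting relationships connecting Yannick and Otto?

Yannick is 4 levels below Ursula, and Otto is 2 levels below Ursula (their lowest common manager). The shortest path runs up from Yannick to Ursula and back down to Otto: 4 + 2 = 6 links.

6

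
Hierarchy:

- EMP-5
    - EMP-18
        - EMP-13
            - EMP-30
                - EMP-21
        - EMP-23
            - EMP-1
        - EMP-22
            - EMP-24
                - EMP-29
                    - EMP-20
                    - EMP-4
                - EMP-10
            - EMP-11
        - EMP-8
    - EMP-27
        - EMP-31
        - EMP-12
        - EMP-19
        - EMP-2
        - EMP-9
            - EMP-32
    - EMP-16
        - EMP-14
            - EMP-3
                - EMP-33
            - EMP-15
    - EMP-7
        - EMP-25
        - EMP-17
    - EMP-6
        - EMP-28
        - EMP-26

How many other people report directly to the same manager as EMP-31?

4

EMP-31 reports to EMP-27. EMP-27's other direct reports are EMP-12, EMP-19, EMP-2, EMP-9 — 4 peers.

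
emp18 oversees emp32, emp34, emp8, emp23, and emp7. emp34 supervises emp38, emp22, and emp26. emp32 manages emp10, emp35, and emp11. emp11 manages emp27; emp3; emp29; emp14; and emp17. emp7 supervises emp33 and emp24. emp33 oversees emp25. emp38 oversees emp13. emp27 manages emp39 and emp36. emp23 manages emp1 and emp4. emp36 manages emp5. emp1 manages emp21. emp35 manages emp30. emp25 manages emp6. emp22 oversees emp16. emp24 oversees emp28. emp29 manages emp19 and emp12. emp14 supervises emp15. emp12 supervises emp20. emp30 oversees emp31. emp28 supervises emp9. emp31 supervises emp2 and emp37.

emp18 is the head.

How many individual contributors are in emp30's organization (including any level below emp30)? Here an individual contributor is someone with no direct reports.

The people in emp30's organization with no one reporting to them are emp37, emp2. That is 2.

2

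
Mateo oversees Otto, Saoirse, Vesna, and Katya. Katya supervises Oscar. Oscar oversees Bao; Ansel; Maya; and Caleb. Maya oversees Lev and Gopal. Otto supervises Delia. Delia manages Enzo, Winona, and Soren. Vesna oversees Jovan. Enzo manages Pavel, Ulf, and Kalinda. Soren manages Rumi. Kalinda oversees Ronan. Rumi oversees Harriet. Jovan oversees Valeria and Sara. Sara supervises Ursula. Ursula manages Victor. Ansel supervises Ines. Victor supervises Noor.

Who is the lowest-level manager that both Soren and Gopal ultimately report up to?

Mateo

Soren's chain of managers is Delia, Otto, Mateo. Gopal's chain of managers is Maya, Oscar, Katya, Mateo. The first manager that appears in both chains is Mateo.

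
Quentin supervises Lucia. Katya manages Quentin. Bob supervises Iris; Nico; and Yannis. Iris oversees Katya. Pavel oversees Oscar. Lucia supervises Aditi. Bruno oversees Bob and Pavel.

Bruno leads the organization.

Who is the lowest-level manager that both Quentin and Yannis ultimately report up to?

Bob

Quentin's chain of managers is Katya, Iris, Bob, Bruno. Yannis's chain of managers is Bob, Bruno. The first manager that appears in both chains is Bob.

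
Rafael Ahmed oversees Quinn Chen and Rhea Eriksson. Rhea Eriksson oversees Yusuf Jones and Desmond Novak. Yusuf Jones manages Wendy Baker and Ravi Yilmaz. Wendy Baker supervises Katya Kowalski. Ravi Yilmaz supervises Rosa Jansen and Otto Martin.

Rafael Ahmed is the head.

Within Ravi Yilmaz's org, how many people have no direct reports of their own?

2

The people in Ravi Yilmaz's organization with no one reporting to them are Otto Martin, Rosa Jansen. That is 2.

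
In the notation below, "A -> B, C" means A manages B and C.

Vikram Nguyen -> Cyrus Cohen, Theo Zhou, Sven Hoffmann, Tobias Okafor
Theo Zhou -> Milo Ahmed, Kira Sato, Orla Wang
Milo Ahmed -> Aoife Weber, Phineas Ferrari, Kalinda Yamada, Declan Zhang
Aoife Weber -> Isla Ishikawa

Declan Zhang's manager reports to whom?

Theo Zhou

Declan Zhang reports to Milo Ahmed, and Milo Ahmed reports to Theo Zhou. So Declan Zhang's skip-level manager is Theo Zhou.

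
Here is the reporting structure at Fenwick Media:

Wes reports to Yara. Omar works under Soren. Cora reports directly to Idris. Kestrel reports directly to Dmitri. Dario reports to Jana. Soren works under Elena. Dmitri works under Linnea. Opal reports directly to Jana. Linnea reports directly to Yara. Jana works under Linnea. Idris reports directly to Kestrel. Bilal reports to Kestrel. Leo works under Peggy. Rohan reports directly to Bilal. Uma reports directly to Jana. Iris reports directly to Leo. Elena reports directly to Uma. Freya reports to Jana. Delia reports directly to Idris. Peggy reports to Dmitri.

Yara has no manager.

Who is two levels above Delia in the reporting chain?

Delia reports to Idris, and Idris reports to Kestrel. So Delia's skip-level manager is Kestrel.

Kestrel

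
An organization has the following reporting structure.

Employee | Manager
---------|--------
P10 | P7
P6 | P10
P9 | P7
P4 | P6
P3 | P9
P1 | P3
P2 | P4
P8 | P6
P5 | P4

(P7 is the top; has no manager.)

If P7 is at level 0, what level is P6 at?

Chain from P6 up to P7: P6 → P10 → P7. That is 2 steps up, so P6 is 2 levels below P7.

2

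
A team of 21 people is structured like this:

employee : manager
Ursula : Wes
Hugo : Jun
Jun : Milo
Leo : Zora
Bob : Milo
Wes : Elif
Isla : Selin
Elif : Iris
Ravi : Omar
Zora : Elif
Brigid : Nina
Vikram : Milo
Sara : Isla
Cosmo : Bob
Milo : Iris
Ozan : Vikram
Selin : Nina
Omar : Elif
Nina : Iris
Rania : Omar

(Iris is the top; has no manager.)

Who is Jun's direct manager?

Milo

Jun reports directly to Milo.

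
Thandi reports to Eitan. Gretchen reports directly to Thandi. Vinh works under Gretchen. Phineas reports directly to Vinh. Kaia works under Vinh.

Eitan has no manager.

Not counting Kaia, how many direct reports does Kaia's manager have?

1

Kaia reports to Vinh. Vinh's other direct reports are Phineas — 1 peer.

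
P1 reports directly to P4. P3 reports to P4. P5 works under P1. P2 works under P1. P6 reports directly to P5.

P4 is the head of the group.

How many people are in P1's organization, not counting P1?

P1 directly manages P5, P2. Under P5: P6 (1). P2 has no reports. So P1's organization is 2 direct reports plus everyone under them: 2 + 1 = 3.

3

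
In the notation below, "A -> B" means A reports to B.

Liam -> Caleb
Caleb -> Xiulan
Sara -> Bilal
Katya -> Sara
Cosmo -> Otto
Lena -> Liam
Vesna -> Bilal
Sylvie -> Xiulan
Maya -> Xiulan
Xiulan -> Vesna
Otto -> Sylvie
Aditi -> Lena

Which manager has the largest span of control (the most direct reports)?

Xiulan

Direct-report counts: Bilal has 2; Vesna has 1; Xiulan has 3; Sylvie has 1; Otto has 1; Caleb has 1; Liam has 1; Lena has 1; Sara has 1. The largest is 3, held by Xiulan.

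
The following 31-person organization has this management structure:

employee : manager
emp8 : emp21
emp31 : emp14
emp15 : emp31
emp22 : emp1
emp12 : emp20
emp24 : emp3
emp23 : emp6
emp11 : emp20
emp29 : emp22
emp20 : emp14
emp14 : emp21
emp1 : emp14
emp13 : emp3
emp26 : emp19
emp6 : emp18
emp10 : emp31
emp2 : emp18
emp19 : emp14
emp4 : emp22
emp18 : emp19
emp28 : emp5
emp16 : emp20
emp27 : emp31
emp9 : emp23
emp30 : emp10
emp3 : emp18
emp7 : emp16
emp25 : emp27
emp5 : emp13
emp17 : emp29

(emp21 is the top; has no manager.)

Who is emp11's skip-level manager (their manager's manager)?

emp11 reports to emp20, and emp20 reports to emp14. So emp11's skip-level manager is emp14.

emp14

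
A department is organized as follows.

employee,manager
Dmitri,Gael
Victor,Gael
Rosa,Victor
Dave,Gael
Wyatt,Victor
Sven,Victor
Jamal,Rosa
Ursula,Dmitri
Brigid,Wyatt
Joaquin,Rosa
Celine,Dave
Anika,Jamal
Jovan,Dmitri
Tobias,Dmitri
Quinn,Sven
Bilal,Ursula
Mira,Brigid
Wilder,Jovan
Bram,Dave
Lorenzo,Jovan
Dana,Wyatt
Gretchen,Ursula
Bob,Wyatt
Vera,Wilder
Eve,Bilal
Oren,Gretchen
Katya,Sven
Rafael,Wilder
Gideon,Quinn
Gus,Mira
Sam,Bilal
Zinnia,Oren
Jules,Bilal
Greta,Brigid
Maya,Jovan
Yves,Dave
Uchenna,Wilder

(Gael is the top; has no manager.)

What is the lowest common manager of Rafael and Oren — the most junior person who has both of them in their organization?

Rafael's chain of managers is Wilder, Jovan, Dmitri, Gael. Oren's chain of managers is Gretchen, Ursula, Dmitri, Gael. The first manager that appears in both chains is Dmitri.

Dmitri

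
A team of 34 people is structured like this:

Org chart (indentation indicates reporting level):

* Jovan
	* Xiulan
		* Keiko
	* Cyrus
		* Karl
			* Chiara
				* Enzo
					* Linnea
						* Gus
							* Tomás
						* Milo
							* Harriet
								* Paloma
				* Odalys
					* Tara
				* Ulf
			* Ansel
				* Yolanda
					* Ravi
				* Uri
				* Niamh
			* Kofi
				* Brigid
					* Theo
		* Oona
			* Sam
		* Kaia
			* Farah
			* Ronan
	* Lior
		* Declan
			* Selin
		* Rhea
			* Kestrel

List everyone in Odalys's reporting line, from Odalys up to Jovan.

Odalys -> Chiara -> Karl -> Cyrus -> Jovan

Odalys reports to Chiara. Chiara reports to Karl. Karl reports to Cyrus. Cyrus reports to Jovan. Jovan is at the top.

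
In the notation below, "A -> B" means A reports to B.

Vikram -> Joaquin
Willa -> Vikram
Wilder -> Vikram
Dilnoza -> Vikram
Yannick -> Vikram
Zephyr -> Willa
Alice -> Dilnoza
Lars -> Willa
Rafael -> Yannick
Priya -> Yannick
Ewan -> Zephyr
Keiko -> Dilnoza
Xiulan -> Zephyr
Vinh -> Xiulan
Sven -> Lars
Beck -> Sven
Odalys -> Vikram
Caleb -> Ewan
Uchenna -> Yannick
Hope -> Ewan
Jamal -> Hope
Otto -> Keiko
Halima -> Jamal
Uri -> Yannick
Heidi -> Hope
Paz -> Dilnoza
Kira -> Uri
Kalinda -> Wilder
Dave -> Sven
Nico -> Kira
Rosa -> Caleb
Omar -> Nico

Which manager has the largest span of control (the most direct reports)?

Direct-report counts: Joaquin has 1; Vikram has 5; Yannick has 4; Uri has 1; Kira has 1; Nico has 1; Dilnoza has 3; Keiko has 1; Wilder has 1; Willa has 2; Lars has 1; Sven has 2; Zephyr has 2; Xiulan has 1; Ewan has 2; Hope has 2; Jamal has 1; Caleb has 1. The largest is 5, held by Vikram.

Vikram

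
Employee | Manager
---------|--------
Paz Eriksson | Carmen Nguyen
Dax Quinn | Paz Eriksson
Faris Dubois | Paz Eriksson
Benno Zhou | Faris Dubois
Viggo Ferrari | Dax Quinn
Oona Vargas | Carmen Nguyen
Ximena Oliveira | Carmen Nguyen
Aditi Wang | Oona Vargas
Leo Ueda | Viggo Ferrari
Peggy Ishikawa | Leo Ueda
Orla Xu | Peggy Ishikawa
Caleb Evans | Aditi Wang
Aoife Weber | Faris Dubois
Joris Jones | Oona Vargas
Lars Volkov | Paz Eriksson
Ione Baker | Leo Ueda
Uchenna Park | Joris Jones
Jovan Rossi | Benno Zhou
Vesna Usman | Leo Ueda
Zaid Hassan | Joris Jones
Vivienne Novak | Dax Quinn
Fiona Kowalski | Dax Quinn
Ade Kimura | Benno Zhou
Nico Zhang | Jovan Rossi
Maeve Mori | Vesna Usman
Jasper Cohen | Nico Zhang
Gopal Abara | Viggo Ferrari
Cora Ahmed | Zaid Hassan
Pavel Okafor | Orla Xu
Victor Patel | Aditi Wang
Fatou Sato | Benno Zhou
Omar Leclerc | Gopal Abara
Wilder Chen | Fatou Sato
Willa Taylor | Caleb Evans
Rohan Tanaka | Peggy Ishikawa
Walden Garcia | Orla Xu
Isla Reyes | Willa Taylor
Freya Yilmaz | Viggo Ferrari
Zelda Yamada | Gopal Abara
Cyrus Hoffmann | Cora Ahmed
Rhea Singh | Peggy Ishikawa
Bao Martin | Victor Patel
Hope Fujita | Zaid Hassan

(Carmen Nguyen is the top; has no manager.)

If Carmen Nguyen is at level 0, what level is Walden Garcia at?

7

Chain from Walden Garcia up to Carmen Nguyen: Walden Garcia → Orla Xu → Peggy Ishikawa → Leo Ueda → Viggo Ferrari → Dax Quinn → Paz Eriksson → Carmen Nguyen. That is 7 steps up, so Walden Garcia is 7 levels below Carmen Nguyen.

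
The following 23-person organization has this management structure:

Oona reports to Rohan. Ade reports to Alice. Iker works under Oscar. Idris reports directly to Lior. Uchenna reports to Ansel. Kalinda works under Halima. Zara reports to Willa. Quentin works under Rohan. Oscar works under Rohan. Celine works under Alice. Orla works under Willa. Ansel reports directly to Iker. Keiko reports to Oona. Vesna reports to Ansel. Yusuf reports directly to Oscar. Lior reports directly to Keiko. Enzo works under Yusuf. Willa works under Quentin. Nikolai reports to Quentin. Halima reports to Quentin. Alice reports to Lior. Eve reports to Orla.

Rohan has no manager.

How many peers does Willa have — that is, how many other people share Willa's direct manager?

Willa reports to Quentin. Quentin's other direct reports are Halima, Nikolai — 2 peers.

2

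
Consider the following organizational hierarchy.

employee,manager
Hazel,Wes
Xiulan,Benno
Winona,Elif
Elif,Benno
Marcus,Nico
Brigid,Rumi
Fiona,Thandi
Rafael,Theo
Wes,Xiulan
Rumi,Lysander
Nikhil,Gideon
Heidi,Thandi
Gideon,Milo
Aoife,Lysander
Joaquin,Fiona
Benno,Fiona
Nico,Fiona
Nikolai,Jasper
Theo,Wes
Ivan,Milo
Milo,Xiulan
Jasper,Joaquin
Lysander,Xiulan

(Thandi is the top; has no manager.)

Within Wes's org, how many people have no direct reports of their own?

2

The people in Wes's organization with no one reporting to them are Hazel, Rafael. That is 2.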